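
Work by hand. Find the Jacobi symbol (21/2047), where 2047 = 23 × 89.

-1

Reciprocity: 21 ≡ 1 and 2047 ≡ 3 (mod 4), so (21/2047) = +(2047/21).
Reduce top mod 21: now compute (10/21).
Pull out 2: since 21 ≡ 5 (mod 8), (2/21) = -1.
Reciprocity: 5 ≡ 1 and 21 ≡ 1 (mod 4), so (5/21) = +(21/5).
Reduce top mod 5: now compute (1/5).
Reached (1/5) = 1. Collecting the sign flips along the way, the symbol is -1.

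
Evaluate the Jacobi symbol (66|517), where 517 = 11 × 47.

Pull out 2: since 517 ≡ 5 (mod 8), (2/517) = -1.
Reciprocity: 33 ≡ 1 and 517 ≡ 1 (mod 4), so (33/517) = +(517/33).
Reduce top mod 33: now compute (22/33).
Pull out 2: since 33 ≡ 1 (mod 8), (2/33) = +1.
Reciprocity: 11 ≡ 3 and 33 ≡ 1 (mod 4), so (11/33) = +(33/11).
Reduce top mod 11: now compute (0/11).
Top reduces to 0: gcd > 1, so the symbol is 0.

0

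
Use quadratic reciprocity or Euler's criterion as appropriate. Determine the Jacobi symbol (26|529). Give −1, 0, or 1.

1

Pull out 2: since 529 ≡ 1 (mod 8), (2/529) = +1.
Reciprocity: 13 ≡ 1 and 529 ≡ 1 (mod 4), so (13/529) = +(529/13).
Reduce top mod 13: now compute (9/13).
Reciprocity: 9 ≡ 1 and 13 ≡ 1 (mod 4), so (9/13) = +(13/9).
Reduce top mod 9: now compute (4/9).
Pull out 2^2: since 9 ≡ 1 (mod 8), (2/9) = +1, so (2/9)^2 = +1.
Reached (1/9) = 1. Collecting the sign flips along the way, the symbol is +1.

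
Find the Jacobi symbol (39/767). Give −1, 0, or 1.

Reciprocity: 39 ≡ 3 and 767 ≡ 3 (mod 4), so (39/767) = −(767/39).
Reduce top mod 39: now compute (26/39).
Pull out 2: since 39 ≡ 7 (mod 8), (2/39) = +1.
Reciprocity: 13 ≡ 1 and 39 ≡ 3 (mod 4), so (13/39) = +(39/13).
Reduce top mod 13: now compute (0/13).
Top reduces to 0: gcd > 1, so the symbol is 0.

0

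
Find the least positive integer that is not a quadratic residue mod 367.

(2/367) = +1, so 2 is a residue.
(3/367) = −1, so 3 is the smallest positive non-residue mod 367.

3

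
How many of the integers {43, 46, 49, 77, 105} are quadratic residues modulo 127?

1

(43/127) = -1 → non-residue.
(46/127) = -1 → non-residue.
(49/127) = +1 → QR.
(77/127) = -1 → non-residue.
(105/127) = -1 → non-residue.
Total quadratic residues among the 5: 1.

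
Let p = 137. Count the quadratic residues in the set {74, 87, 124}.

2

(74/137) = +1 → QR.
(87/137) = +1 → QR.
(124/137) = -1 → non-residue.
Total quadratic residues among the 3: 2.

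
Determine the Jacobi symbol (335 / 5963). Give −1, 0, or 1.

0

Reciprocity: 335 ≡ 3 and 5963 ≡ 3 (mod 4), so (335/5963) = −(5963/335).
Reduce top mod 335: now compute (268/335).
Pull out 2^2: since 335 ≡ 7 (mod 8), (2/335) = +1, so (2/335)^2 = +1.
Reciprocity: 67 ≡ 3 and 335 ≡ 3 (mod 4), so (67/335) = −(335/67).
Reduce top mod 67: now compute (0/67).
Top reduces to 0: gcd > 1, so the symbol is 0.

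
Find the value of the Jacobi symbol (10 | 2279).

Pull out 2: since 2279 ≡ 7 (mod 8), (2/2279) = +1.
Reciprocity: 5 ≡ 1 and 2279 ≡ 3 (mod 4), so (5/2279) = +(2279/5).
Reduce top mod 5: now compute (4/5).
Pull out 2^2: since 5 ≡ 5 (mod 8), (2/5) = -1, so (2/5)^2 = +1.
Reached (1/5) = 1. Collecting the sign flips along the way, the symbol is +1.

1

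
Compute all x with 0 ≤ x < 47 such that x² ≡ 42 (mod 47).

Since 47 ≡ 3 (mod 4), a square root of 42 is 42^((47+1)/4) = 42^12 mod 47.
Repeated squaring: 42^2≡25, 42^4≡14, 42^8≡8 (mod 47).
42^12 = 42^(8+4) ≡ 18 (mod 47).
Check: 18² = 324 ≡ 42 (mod 47). The two roots are 18 and 29.

18, 29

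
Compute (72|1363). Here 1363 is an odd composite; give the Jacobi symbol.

-1

Pull out 2^3: since 1363 ≡ 3 (mod 8), (2/1363) = -1, so (2/1363)^3 = -1.
Reciprocity: 9 ≡ 1 and 1363 ≡ 3 (mod 4), so (9/1363) = +(1363/9).
Reduce top mod 9: now compute (4/9).
Pull out 2^2: since 9 ≡ 1 (mod 8), (2/9) = +1, so (2/9)^2 = +1.
Reached (1/9) = 1. Collecting the sign flips along the way, the symbol is -1.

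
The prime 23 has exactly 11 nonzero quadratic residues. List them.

1, 2, 3, 4, 6, 8, 9, 12, 13, 16, 18

Square k = 1,…,11 (k and 23−k give the same square):
1²=1, 2²=4, 3²=9, 4²=16, 5²≡2, 6²≡13, 7²≡3, 8²≡18, 9²≡12, 10²≡8, 11²≡6 (mod 23).
So the quadratic residues mod 23 are {1, 2, 3, 4, 6, 8, 9, 12, 13, 16, 18}.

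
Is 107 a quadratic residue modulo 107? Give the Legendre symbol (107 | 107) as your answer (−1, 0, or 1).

0

First reduce: 107 ≡ 0 (mod 107).
Top reduces to 0: gcd > 1, so the symbol is 0.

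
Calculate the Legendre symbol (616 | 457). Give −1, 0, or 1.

-1

Euler's criterion: (616/457) ≡ 159^228 (mod 457).
159^2 ≡ 146 (mod 457)
159^4 ≡ 294 (mod 457)
159^8 ≡ 63 (mod 457)
159^16 ≡ 313 (mod 457)
159^32 ≡ 171 (mod 457)
159^64 ≡ 450 (mod 457)
159^128 ≡ 49 (mod 457)
159^228 = 159^(128+64+32+4) ≡ 456 (mod 457).
Result is 456 ≡ −1, so (616/457) = −1.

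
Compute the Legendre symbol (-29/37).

First reduce: -29 ≡ 8 (mod 37).
Pull out 2^3: since 37 ≡ 5 (mod 8), (2/37) = -1, so (2/37)^3 = -1.
Reached (1/37) = 1. Collecting the sign flips along the way, the symbol is -1.

-1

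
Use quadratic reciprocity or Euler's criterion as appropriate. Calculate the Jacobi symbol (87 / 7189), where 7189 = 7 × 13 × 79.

Reciprocity: 87 ≡ 3 and 7189 ≡ 1 (mod 4), so (87/7189) = +(7189/87).
Reduce top mod 87: now compute (55/87).
Reciprocity: 55 ≡ 3 and 87 ≡ 3 (mod 4), so (55/87) = −(87/55).
Reduce top mod 55: now compute (32/55).
Pull out 2^5: since 55 ≡ 7 (mod 8), (2/55) = +1, so (2/55)^5 = +1.
Reached (1/55) = 1. Collecting the sign flips along the way, the symbol is -1.

-1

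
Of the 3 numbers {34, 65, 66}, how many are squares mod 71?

(34/71) = -1 → non-residue.
(65/71) = -1 → non-residue.
(66/71) = -1 → non-residue.
Total quadratic residues among the 3: 0.

0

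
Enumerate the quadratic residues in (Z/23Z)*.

1 2 3 4 6 8 9 12 13 16 18

Square k = 1,…,11 (k and 23−k give the same square):
1²=1, 2²=4, 3²=9, 4²=16, 5²≡2, 6²≡13, 7²≡3, 8²≡18, 9²≡12, 10²≡8, 11²≡6 (mod 23).
So the quadratic residues mod 23 are {1, 2, 3, 4, 6, 8, 9, 12, 13, 16, 18}.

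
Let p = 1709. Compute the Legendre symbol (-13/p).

-1

First reduce: -13 ≡ 1696 (mod 1709).
Pull out 2^5: since 1709 ≡ 5 (mod 8), (2/1709) = -1, so (2/1709)^5 = -1.
Reciprocity: 53 ≡ 1 and 1709 ≡ 1 (mod 4), so (53/1709) = +(1709/53).
Reduce top mod 53: now compute (13/53).
Reciprocity: 13 ≡ 1 and 53 ≡ 1 (mod 4), so (13/53) = +(53/13).
Reduce top mod 13: now compute (1/13).
Reached (1/13) = 1. Collecting the sign flips along the way, the symbol is -1.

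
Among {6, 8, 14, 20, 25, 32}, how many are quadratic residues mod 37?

1

(6/37) = -1 → non-residue.
(8/37) = -1 → non-residue.
(14/37) = -1 → non-residue.
(20/37) = -1 → non-residue.
(25/37) = +1 → QR.
(32/37) = -1 → non-residue.
Total quadratic residues among the 6: 1.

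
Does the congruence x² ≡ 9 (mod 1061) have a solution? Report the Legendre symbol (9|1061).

Reciprocity: 9 ≡ 1 and 1061 ≡ 1 (mod 4), so (9/1061) = +(1061/9).
Reduce top mod 9: now compute (8/9).
Pull out 2^3: since 9 ≡ 1 (mod 8), (2/9) = +1, so (2/9)^3 = +1.
Reached (1/9) = 1. Collecting the sign flips along the way, the symbol is +1.

1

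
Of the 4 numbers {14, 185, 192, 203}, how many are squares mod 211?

3

(14/211) = +1 → QR.
(185/211) = +1 → QR.
(192/211) = -1 → non-residue.
(203/211) = +1 → QR.
Total quadratic residues among the 4: 3.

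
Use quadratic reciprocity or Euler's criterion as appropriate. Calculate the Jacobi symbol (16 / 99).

Pull out 2^4: since 99 ≡ 3 (mod 8), (2/99) = -1, so (2/99)^4 = +1.
Reached (1/99) = 1. Collecting the sign flips along the way, the symbol is +1.

1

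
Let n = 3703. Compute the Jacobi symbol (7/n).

0

Reciprocity: 7 ≡ 3 and 3703 ≡ 3 (mod 4), so (7/3703) = −(3703/7).
Reduce top mod 7: now compute (0/7).
Top reduces to 0: gcd > 1, so the symbol is 0.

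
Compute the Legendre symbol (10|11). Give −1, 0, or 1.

-1

Euler's criterion: (10/11) ≡ 10^5 (mod 11).
10^2 ≡ 1 (mod 11)
10^4 ≡ 1 (mod 11)
10^5 = 10^(4+1) ≡ 10 (mod 11).
Result is 10 ≡ −1, so (10/11) = −1.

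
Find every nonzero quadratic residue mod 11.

1, 3, 4, 5, 9

Square k = 1,…,5 (k and 11−k give the same square):
1²=1, 2²=4, 3²=9, 4²≡5, 5²≡3 (mod 11).
So the quadratic residues mod 11 are {1, 3, 4, 5, 9}.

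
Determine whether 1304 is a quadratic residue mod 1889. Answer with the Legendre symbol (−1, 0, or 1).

Pull out 2^3: since 1889 ≡ 1 (mod 8), (2/1889) = +1, so (2/1889)^3 = +1.
Reciprocity: 163 ≡ 3 and 1889 ≡ 1 (mod 4), so (163/1889) = +(1889/163).
Reduce top mod 163: now compute (96/163).
Pull out 2^5: since 163 ≡ 3 (mod 8), (2/163) = -1, so (2/163)^5 = -1.
Reciprocity: 3 ≡ 3 and 163 ≡ 3 (mod 4), so (3/163) = −(163/3).
Reduce top mod 3: now compute (1/3).
Reached (1/3) = 1. Collecting the sign flips along the way, the symbol is +1.

1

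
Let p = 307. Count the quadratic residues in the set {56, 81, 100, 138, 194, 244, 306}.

2

(56/307) = -1 → non-residue.
(81/307) = +1 → QR.
(100/307) = +1 → QR.
(138/307) = -1 → non-residue.
(194/307) = -1 → non-residue.
(244/307) = -1 → non-residue.
(306/307) = -1 → non-residue.
Total quadratic residues among the 7: 2.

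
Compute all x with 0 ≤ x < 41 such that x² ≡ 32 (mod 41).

41 ≡ 1 (mod 4), so we find a root by search.
Trying successive values, 14² = 196 ≡ 32 (mod 41). The other root is 41 − 14 = 27.

14, 27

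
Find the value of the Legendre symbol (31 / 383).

Reciprocity: 31 ≡ 3 and 383 ≡ 3 (mod 4), so (31/383) = −(383/31).
Reduce top mod 31: now compute (11/31).
Reciprocity: 11 ≡ 3 and 31 ≡ 3 (mod 4), so (11/31) = −(31/11).
Reduce top mod 11: now compute (9/11).
Reciprocity: 9 ≡ 1 and 11 ≡ 3 (mod 4), so (9/11) = +(11/9).
Reduce top mod 9: now compute (2/9).
Pull out 2: since 9 ≡ 1 (mod 8), (2/9) = +1.
Reached (1/9) = 1. Collecting the sign flips along the way, the symbol is +1.

1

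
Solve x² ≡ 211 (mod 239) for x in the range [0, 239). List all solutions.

51, 188

Since 239 ≡ 3 (mod 4), a square root of 211 is 211^((239+1)/4) = 211^60 mod 239.
Repeated squaring: 211^2≡67, 211^4≡187, 211^8≡75, 211^16≡128, 211^32≡132 (mod 239).
211^60 = 211^(32+16+8+4) ≡ 51 (mod 239).
Check: 51² = 2601 ≡ 211 (mod 239). The two roots are 51 and 188.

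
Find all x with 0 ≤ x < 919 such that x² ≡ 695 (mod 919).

Since 919 ≡ 3 (mod 4), a square root of 695 is 695^((919+1)/4) = 695^230 mod 919.
Repeated squaring: 695^2≡550, 695^4≡149, 695^8≡145, 695^16≡807, 695^32≡597, 695^64≡756, 695^128≡837 (mod 919).
695^230 = 695^(128+64+32+4+2) ≡ 664 (mod 919).
Check: 664² = 440896 ≡ 695 (mod 919). The two roots are 255 and 664.

255, 664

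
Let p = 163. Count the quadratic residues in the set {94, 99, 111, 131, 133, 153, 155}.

4

(94/163) = -1 → non-residue.
(99/163) = -1 → non-residue.
(111/163) = +1 → QR.
(131/163) = +1 → QR.
(133/163) = +1 → QR.
(153/163) = -1 → non-residue.
(155/163) = +1 → QR.
Total quadratic residues among the 7: 4.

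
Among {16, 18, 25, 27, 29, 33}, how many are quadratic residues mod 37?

4

(16/37) = +1 → QR.
(18/37) = -1 → non-residue.
(25/37) = +1 → QR.
(27/37) = +1 → QR.
(29/37) = -1 → non-residue.
(33/37) = +1 → QR.
Total quadratic residues among the 6: 4.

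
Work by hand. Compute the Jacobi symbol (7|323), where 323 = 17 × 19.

Reciprocity: 7 ≡ 3 and 323 ≡ 3 (mod 4), so (7/323) = −(323/7).
Reduce top mod 7: now compute (1/7).
Reached (1/7) = 1. Collecting the sign flips along the way, the symbol is -1.

-1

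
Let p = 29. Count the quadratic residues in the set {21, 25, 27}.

1

(21/29) = -1 → non-residue.
(25/29) = +1 → QR.
(27/29) = -1 → non-residue.
Total quadratic residues among the 3: 1.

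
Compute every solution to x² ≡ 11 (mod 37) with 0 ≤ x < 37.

14, 23

37 ≡ 1 (mod 4), so we find a root by search.
Trying successive values, 14² = 196 ≡ 11 (mod 37). The other root is 37 − 14 = 23.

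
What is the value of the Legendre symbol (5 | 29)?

1

Euler's criterion: (5/29) ≡ 5^14 (mod 29).
5^2 ≡ 25 (mod 29)
5^4 ≡ 16 (mod 29)
5^8 ≡ 24 (mod 29)
5^14 = 5^(8+4+2) ≡ 1 (mod 29).
Result is 1, so (5/29) = 1.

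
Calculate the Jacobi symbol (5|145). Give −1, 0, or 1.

Reciprocity: 5 ≡ 1 and 145 ≡ 1 (mod 4), so (5/145) = +(145/5).
Reduce top mod 5: now compute (0/5).
Top reduces to 0: gcd > 1, so the symbol is 0.

0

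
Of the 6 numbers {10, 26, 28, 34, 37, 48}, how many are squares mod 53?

3

(10/53) = +1 → QR.
(26/53) = -1 → non-residue.
(28/53) = +1 → QR.
(34/53) = -1 → non-residue.
(37/53) = +1 → QR.
(48/53) = -1 → non-residue.
Total quadratic residues among the 6: 3.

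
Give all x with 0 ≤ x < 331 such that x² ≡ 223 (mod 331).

Since 331 ≡ 3 (mod 4), a square root of 223 is 223^((331+1)/4) = 223^83 mod 331.
Repeated squaring: 223^2≡79, 223^4≡283, 223^8≡318, 223^16≡169, 223^32≡95, 223^64≡88 (mod 331).
223^83 = 223^(64+16+2+1) ≡ 284 (mod 331).
Check: 284² = 80656 ≡ 223 (mod 331). The two roots are 47 and 284.

47, 284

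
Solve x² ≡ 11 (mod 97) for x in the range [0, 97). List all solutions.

37, 60

97 ≡ 1 (mod 4), so we find a root by search.
Trying successive values, 37² = 1369 ≡ 11 (mod 97). The other root is 97 − 37 = 60.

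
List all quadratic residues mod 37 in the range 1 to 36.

1, 3, 4, 7, 9, 10, 11, 12, 16, 21, 25, 26, 27, 28, 30, 33, 34, 36

Square k = 1,…,18 (k and 37−k give the same square):
1²=1, 2²=4, 3²=9, 4²=16, 5²=25, 6²=36, 7²≡12, 8²≡27, 9²≡7, 10²≡26, 11²≡10, 12²≡33, 13²≡21, 14²≡11, 15²≡3, 16²≡34, 17²≡30, 18²≡28 (mod 37).
So the quadratic residues mod 37 are {1, 3, 4, 7, 9, 10, 11, 12, 16, 21, 25, 26, 27, 28, 30, 33, 34, 36}.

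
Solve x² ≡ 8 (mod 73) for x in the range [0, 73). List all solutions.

73 ≡ 1 (mod 4), so we find a root by search.
Trying successive values, 9² = 81 ≡ 8 (mod 73). The other root is 73 − 9 = 64.

9, 64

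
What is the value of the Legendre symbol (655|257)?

Euler's criterion: (655/257) ≡ 141^128 (mod 257).
141^2 ≡ 92 (mod 257)
141^4 ≡ 240 (mod 257)
141^8 ≡ 32 (mod 257)
141^16 ≡ 253 (mod 257)
141^32 ≡ 16 (mod 257)
141^64 ≡ 256 (mod 257)
141^128 ≡ 1 (mod 257)
141^128 = 141^(128) ≡ 1 (mod 257).
Result is 1, so (655/257) = 1.

1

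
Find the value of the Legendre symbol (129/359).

-1

Reciprocity: 129 ≡ 1 and 359 ≡ 3 (mod 4), so (129/359) = +(359/129).
Reduce top mod 129: now compute (101/129).
Reciprocity: 101 ≡ 1 and 129 ≡ 1 (mod 4), so (101/129) = +(129/101).
Reduce top mod 101: now compute (28/101).
Pull out 2^2: since 101 ≡ 5 (mod 8), (2/101) = -1, so (2/101)^2 = +1.
Reciprocity: 7 ≡ 3 and 101 ≡ 1 (mod 4), so (7/101) = +(101/7).
Reduce top mod 7: now compute (3/7).
Reciprocity: 3 ≡ 3 and 7 ≡ 3 (mod 4), so (3/7) = −(7/3).
Reduce top mod 3: now compute (1/3).
Reached (1/3) = 1. Collecting the sign flips along the way, the symbol is -1.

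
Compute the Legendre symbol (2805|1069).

-1

Euler's criterion: (2805/1069) ≡ 667^534 (mod 1069).
667^2 ≡ 185 (mod 1069)
667^4 ≡ 17 (mod 1069)
667^8 ≡ 289 (mod 1069)
667^16 ≡ 139 (mod 1069)
667^32 ≡ 79 (mod 1069)
667^64 ≡ 896 (mod 1069)
667^128 ≡ 1066 (mod 1069)
667^256 ≡ 9 (mod 1069)
667^512 ≡ 81 (mod 1069)
667^534 = 667^(512+16+4+2) ≡ 1068 (mod 1069).
Result is 1068 ≡ −1, so (2805/1069) = −1.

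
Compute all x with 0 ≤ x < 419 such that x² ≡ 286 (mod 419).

185, 234

Since 419 ≡ 3 (mod 4), a square root of 286 is 286^((419+1)/4) = 286^105 mod 419.
Repeated squaring: 286^2≡91, 286^4≡320, 286^8≡164, 286^16≡80, 286^32≡115, 286^64≡236 (mod 419).
286^105 = 286^(64+32+8+1) ≡ 185 (mod 419).
Check: 185² = 34225 ≡ 286 (mod 419). The two roots are 185 and 234.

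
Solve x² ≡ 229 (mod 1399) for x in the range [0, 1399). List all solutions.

Since 1399 ≡ 3 (mod 4), a square root of 229 is 229^((1399+1)/4) = 229^350 mod 1399.
Repeated squaring: 229^2≡678, 229^4≡812, 229^8≡415, 229^16≡148, 229^32≡919, 229^64≡964, 229^128≡360, 229^256≡892 (mod 1399).
229^350 = 229^(256+64+16+8+4+2) ≡ 389 (mod 1399).
Check: 389² = 151321 ≡ 229 (mod 1399). The two roots are 389 and 1010.

389, 1010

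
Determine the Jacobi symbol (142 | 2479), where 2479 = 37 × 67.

1

Pull out 2: since 2479 ≡ 7 (mod 8), (2/2479) = +1.
Reciprocity: 71 ≡ 3 and 2479 ≡ 3 (mod 4), so (71/2479) = −(2479/71).
Reduce top mod 71: now compute (65/71).
Reciprocity: 65 ≡ 1 and 71 ≡ 3 (mod 4), so (65/71) = +(71/65).
Reduce top mod 65: now compute (6/65).
Pull out 2: since 65 ≡ 1 (mod 8), (2/65) = +1.
Reciprocity: 3 ≡ 3 and 65 ≡ 1 (mod 4), so (3/65) = +(65/3).
Reduce top mod 3: now compute (2/3).
Pull out 2: since 3 ≡ 3 (mod 8), (2/3) = -1.
Reached (1/3) = 1. Collecting the sign flips along the way, the symbol is +1.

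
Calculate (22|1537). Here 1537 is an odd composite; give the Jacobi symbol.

Pull out 2: since 1537 ≡ 1 (mod 8), (2/1537) = +1.
Reciprocity: 11 ≡ 3 and 1537 ≡ 1 (mod 4), so (11/1537) = +(1537/11).
Reduce top mod 11: now compute (8/11).
Pull out 2^3: since 11 ≡ 3 (mod 8), (2/11) = -1, so (2/11)^3 = -1.
Reached (1/11) = 1. Collecting the sign flips along the way, the symbol is -1.

-1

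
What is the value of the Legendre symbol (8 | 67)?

-1

Pull out 2^3: since 67 ≡ 3 (mod 8), (2/67) = -1, so (2/67)^3 = -1.
Reached (1/67) = 1. Collecting the sign flips along the way, the symbol is -1.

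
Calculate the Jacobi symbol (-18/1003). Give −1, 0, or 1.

1

First reduce: -18 ≡ 985 (mod 1003).
Reciprocity: 985 ≡ 1 and 1003 ≡ 3 (mod 4), so (985/1003) = +(1003/985).
Reduce top mod 985: now compute (18/985).
Pull out 2: since 985 ≡ 1 (mod 8), (2/985) = +1.
Reciprocity: 9 ≡ 1 and 985 ≡ 1 (mod 4), so (9/985) = +(985/9).
Reduce top mod 9: now compute (4/9).
Pull out 2^2: since 9 ≡ 1 (mod 8), (2/9) = +1, so (2/9)^2 = +1.
Reached (1/9) = 1. Collecting the sign flips along the way, the symbol is +1.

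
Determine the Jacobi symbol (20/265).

0

Pull out 2^2: since 265 ≡ 1 (mod 8), (2/265) = +1, so (2/265)^2 = +1.
Reciprocity: 5 ≡ 1 and 265 ≡ 1 (mod 4), so (5/265) = +(265/5).
Reduce top mod 5: now compute (0/5).
Top reduces to 0: gcd > 1, so the symbol is 0.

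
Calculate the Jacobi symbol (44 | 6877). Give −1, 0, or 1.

Pull out 2^2: since 6877 ≡ 5 (mod 8), (2/6877) = -1, so (2/6877)^2 = +1.
Reciprocity: 11 ≡ 3 and 6877 ≡ 1 (mod 4), so (11/6877) = +(6877/11).
Reduce top mod 11: now compute (2/11).
Pull out 2: since 11 ≡ 3 (mod 8), (2/11) = -1.
Reached (1/11) = 1. Collecting the sign flips along the way, the symbol is -1.

-1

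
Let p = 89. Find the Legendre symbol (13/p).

-1

Reciprocity: 13 ≡ 1 and 89 ≡ 1 (mod 4), so (13/89) = +(89/13).
Reduce top mod 13: now compute (11/13).
Reciprocity: 11 ≡ 3 and 13 ≡ 1 (mod 4), so (11/13) = +(13/11).
Reduce top mod 11: now compute (2/11).
Pull out 2: since 11 ≡ 3 (mod 8), (2/11) = -1.
Reached (1/11) = 1. Collecting the sign flips along the way, the symbol is -1.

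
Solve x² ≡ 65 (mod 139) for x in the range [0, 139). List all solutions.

64, 75

Since 139 ≡ 3 (mod 4), a square root of 65 is 65^((139+1)/4) = 65^35 mod 139.
Repeated squaring: 65^2≡55, 65^4≡106, 65^8≡116, 65^16≡112, 65^32≡34 (mod 139).
65^35 = 65^(32+2+1) ≡ 64 (mod 139).
Check: 64² = 4096 ≡ 65 (mod 139). The two roots are 64 and 75.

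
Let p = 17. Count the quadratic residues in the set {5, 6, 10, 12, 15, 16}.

(5/17) = -1 → non-residue.
(6/17) = -1 → non-residue.
(10/17) = -1 → non-residue.
(12/17) = -1 → non-residue.
(15/17) = +1 → QR.
(16/17) = +1 → QR.
Total quadratic residues among the 6: 2.

2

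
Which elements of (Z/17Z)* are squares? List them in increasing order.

Square k = 1,…,8 (k and 17−k give the same square):
1²=1, 2²=4, 3²=9, 4²=16, 5²≡8, 6²≡2, 7²≡15, 8²≡13 (mod 17).
So the quadratic residues mod 17 are {1, 2, 4, 8, 9, 13, 15, 16}.

1, 2, 4, 8, 9, 13, 15, 16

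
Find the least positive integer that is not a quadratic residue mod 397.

2

(2/397) = −1, so 2 is the smallest positive non-residue mod 397.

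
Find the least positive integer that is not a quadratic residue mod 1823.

5

(2/1823) = +1, so 2 is a residue.
(3/1823) = +1, so 3 is a residue.
(4/1823) = +1, so 4 is a residue.
(5/1823) = −1, so 5 is the smallest positive non-residue mod 1823.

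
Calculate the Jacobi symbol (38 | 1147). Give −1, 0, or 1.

1

Pull out 2: since 1147 ≡ 3 (mod 8), (2/1147) = -1.
Reciprocity: 19 ≡ 3 and 1147 ≡ 3 (mod 4), so (19/1147) = −(1147/19).
Reduce top mod 19: now compute (7/19).
Reciprocity: 7 ≡ 3 and 19 ≡ 3 (mod 4), so (7/19) = −(19/7).
Reduce top mod 7: now compute (5/7).
Reciprocity: 5 ≡ 1 and 7 ≡ 3 (mod 4), so (5/7) = +(7/5).
Reduce top mod 5: now compute (2/5).
Pull out 2: since 5 ≡ 5 (mod 8), (2/5) = -1.
Reached (1/5) = 1. Collecting the sign flips along the way, the symbol is +1.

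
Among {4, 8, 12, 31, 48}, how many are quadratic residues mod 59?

3

(4/59) = +1 → QR.
(8/59) = -1 → non-residue.
(12/59) = +1 → QR.
(31/59) = -1 → non-residue.
(48/59) = +1 → QR.
Total quadratic residues among the 5: 3.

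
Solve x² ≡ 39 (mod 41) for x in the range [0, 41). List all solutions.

11, 30

41 ≡ 1 (mod 4), so we find a root by search.
Trying successive values, 11² = 121 ≡ 39 (mod 41). The other root is 41 − 11 = 30.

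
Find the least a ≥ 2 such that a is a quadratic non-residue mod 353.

3

(2/353) = +1, so 2 is a residue.
(3/353) = −1, so 3 is the smallest positive non-residue mod 353.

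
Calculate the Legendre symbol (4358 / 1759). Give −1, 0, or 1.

1

First reduce: 4358 ≡ 840 (mod 1759).
Pull out 2^3: since 1759 ≡ 7 (mod 8), (2/1759) = +1, so (2/1759)^3 = +1.
Reciprocity: 105 ≡ 1 and 1759 ≡ 3 (mod 4), so (105/1759) = +(1759/105).
Reduce top mod 105: now compute (79/105).
Reciprocity: 79 ≡ 3 and 105 ≡ 1 (mod 4), so (79/105) = +(105/79).
Reduce top mod 79: now compute (26/79).
Pull out 2: since 79 ≡ 7 (mod 8), (2/79) = +1.
Reciprocity: 13 ≡ 1 and 79 ≡ 3 (mod 4), so (13/79) = +(79/13).
Reduce top mod 13: now compute (1/13).
Reached (1/13) = 1. Collecting the sign flips along the way, the symbol is +1.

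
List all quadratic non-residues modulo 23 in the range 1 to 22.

5, 7, 10, 11, 14, 15, 17, 19, 20, 21, 22

Square k = 1,…,11 (k and 23−k give the same square):
1²=1, 2²=4, 3²=9, 4²=16, 5²≡2, 6²≡13, 7²≡3, 8²≡18, 9²≡12, 10²≡8, 11²≡6 (mod 23).
The residues are {1, 2, 3, 4, 6, 8, 9, 12, 13, 16, 18}; the non-residues are the remaining 11 nonzero classes.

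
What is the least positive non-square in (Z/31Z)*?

3

(2/31) = +1, so 2 is a residue.
(3/31) = −1, so 3 is the smallest positive non-residue mod 31.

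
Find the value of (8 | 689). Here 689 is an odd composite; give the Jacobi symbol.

Pull out 2^3: since 689 ≡ 1 (mod 8), (2/689) = +1, so (2/689)^3 = +1.
Reached (1/689) = 1. Collecting the sign flips along the way, the symbol is +1.

1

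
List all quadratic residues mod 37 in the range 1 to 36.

Square k = 1,…,18 (k and 37−k give the same square):
1²=1, 2²=4, 3²=9, 4²=16, 5²=25, 6²=36, 7²≡12, 8²≡27, 9²≡7, 10²≡26, 11²≡10, 12²≡33, 13²≡21, 14²≡11, 15²≡3, 16²≡34, 17²≡30, 18²≡28 (mod 37).
So the quadratic residues mod 37 are {1, 3, 4, 7, 9, 10, 11, 12, 16, 21, 25, 26, 27, 28, 30, 33, 34, 36}.

1 3 4 7 9 10 11 12 16 21 25 26 27 28 30 33 34 36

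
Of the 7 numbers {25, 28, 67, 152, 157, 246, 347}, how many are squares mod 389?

6

(25/389) = +1 → QR.
(28/389) = +1 → QR.
(67/389) = +1 → QR.
(152/389) = -1 → non-residue.
(157/389) = +1 → QR.
(246/389) = +1 → QR.
(347/389) = +1 → QR.
Total quadratic residues among the 7: 6.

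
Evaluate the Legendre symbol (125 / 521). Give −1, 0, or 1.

Reciprocity: 125 ≡ 1 and 521 ≡ 1 (mod 4), so (125/521) = +(521/125).
Reduce top mod 125: now compute (21/125).
Reciprocity: 21 ≡ 1 and 125 ≡ 1 (mod 4), so (21/125) = +(125/21).
Reduce top mod 21: now compute (20/21).
Pull out 2^2: since 21 ≡ 5 (mod 8), (2/21) = -1, so (2/21)^2 = +1.
Reciprocity: 5 ≡ 1 and 21 ≡ 1 (mod 4), so (5/21) = +(21/5).
Reduce top mod 5: now compute (1/5).
Reached (1/5) = 1. Collecting the sign flips along the way, the symbol is +1.

1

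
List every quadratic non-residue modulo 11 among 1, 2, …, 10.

Square k = 1,…,5 (k and 11−k give the same square):
1²=1, 2²=4, 3²=9, 4²≡5, 5²≡3 (mod 11).
The residues are {1, 3, 4, 5, 9}; the non-residues are the remaining 5 nonzero classes.

2 6 7 8 10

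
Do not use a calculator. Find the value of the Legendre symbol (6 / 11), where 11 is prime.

-1

Euler's criterion: (6/11) ≡ 6^5 (mod 11).
6^2 ≡ 3 (mod 11)
6^4 ≡ 9 (mod 11)
6^5 = 6^(4+1) ≡ 10 (mod 11).
Result is 10 ≡ −1, so (6/11) = −1.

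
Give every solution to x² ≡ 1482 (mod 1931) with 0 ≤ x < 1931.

390, 1541

Since 1931 ≡ 3 (mod 4), a square root of 1482 is 1482^((1931+1)/4) = 1482^483 mod 1931.
Repeated squaring: 1482^2≡777, 1482^4≡1257, 1482^8≡491, 1482^16≡1637, 1482^32≡1472, 1482^64≡202, 1482^128≡253, 1482^256≡286 (mod 1931).
1482^483 = 1482^(256+128+64+32+2+1) ≡ 390 (mod 1931).
Check: 390² = 152100 ≡ 1482 (mod 1931). The two roots are 390 and 1541.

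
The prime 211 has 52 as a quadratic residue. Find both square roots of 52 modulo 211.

91, 120

Since 211 ≡ 3 (mod 4), a square root of 52 is 52^((211+1)/4) = 52^53 mod 211.
Repeated squaring: 52^2≡172, 52^4≡44, 52^8≡37, 52^16≡103, 52^32≡59 (mod 211).
52^53 = 52^(32+16+4+1) ≡ 120 (mod 211).
Check: 120² = 14400 ≡ 52 (mod 211). The two roots are 91 and 120.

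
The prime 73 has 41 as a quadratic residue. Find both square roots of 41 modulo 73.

25, 48

73 ≡ 1 (mod 4), so we find a root by search.
Trying successive values, 25² = 625 ≡ 41 (mod 73). The other root is 73 − 25 = 48.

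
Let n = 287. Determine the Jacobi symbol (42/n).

Pull out 2: since 287 ≡ 7 (mod 8), (2/287) = +1.
Reciprocity: 21 ≡ 1 and 287 ≡ 3 (mod 4), so (21/287) = +(287/21).
Reduce top mod 21: now compute (14/21).
Pull out 2: since 21 ≡ 5 (mod 8), (2/21) = -1.
Reciprocity: 7 ≡ 3 and 21 ≡ 1 (mod 4), so (7/21) = +(21/7).
Reduce top mod 7: now compute (0/7).
Top reduces to 0: gcd > 1, so the symbol is 0.

0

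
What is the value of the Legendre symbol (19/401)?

Reciprocity: 19 ≡ 3 and 401 ≡ 1 (mod 4), so (19/401) = +(401/19).
Reduce top mod 19: now compute (2/19).
Pull out 2: since 19 ≡ 3 (mod 8), (2/19) = -1.
Reached (1/19) = 1. Collecting the sign flips along the way, the symbol is -1.

-1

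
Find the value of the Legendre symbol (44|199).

Pull out 2^2: since 199 ≡ 7 (mod 8), (2/199) = +1, so (2/199)^2 = +1.
Reciprocity: 11 ≡ 3 and 199 ≡ 3 (mod 4), so (11/199) = −(199/11).
Reduce top mod 11: now compute (1/11).
Reached (1/11) = 1. Collecting the sign flips along the way, the symbol is -1.

-1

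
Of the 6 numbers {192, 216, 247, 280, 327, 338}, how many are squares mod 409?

(192/409) = +1 → QR.
(216/409) = +1 → QR.
(247/409) = +1 → QR.
(280/409) = -1 → non-residue.
(327/409) = +1 → QR.
(338/409) = +1 → QR.
Total quadratic residues among the 6: 5.

5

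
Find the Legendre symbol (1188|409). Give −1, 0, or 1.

First reduce: 1188 ≡ 370 (mod 409).
Pull out 2: since 409 ≡ 1 (mod 8), (2/409) = +1.
Reciprocity: 185 ≡ 1 and 409 ≡ 1 (mod 4), so (185/409) = +(409/185).
Reduce top mod 185: now compute (39/185).
Reciprocity: 39 ≡ 3 and 185 ≡ 1 (mod 4), so (39/185) = +(185/39).
Reduce top mod 39: now compute (29/39).
Reciprocity: 29 ≡ 1 and 39 ≡ 3 (mod 4), so (29/39) = +(39/29).
Reduce top mod 29: now compute (10/29).
Pull out 2: since 29 ≡ 5 (mod 8), (2/29) = -1.
Reciprocity: 5 ≡ 1 and 29 ≡ 1 (mod 4), so (5/29) = +(29/5).
Reduce top mod 5: now compute (4/5).
Pull out 2^2: since 5 ≡ 5 (mod 8), (2/5) = -1, so (2/5)^2 = +1.
Reached (1/5) = 1. Collecting the sign flips along the way, the symbol is -1.

-1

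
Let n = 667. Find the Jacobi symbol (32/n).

Pull out 2^5: since 667 ≡ 3 (mod 8), (2/667) = -1, so (2/667)^5 = -1.
Reached (1/667) = 1. Collecting the sign flips along the way, the symbol is -1.

-1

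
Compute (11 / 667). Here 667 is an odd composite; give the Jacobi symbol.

1

Reciprocity: 11 ≡ 3 and 667 ≡ 3 (mod 4), so (11/667) = −(667/11).
Reduce top mod 11: now compute (7/11).
Reciprocity: 7 ≡ 3 and 11 ≡ 3 (mod 4), so (7/11) = −(11/7).
Reduce top mod 7: now compute (4/7).
Pull out 2^2: since 7 ≡ 7 (mod 8), (2/7) = +1, so (2/7)^2 = +1.
Reached (1/7) = 1. Collecting the sign flips along the way, the symbol is +1.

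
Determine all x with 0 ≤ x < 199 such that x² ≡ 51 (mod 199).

Since 199 ≡ 3 (mod 4), a square root of 51 is 51^((199+1)/4) = 51^50 mod 199.
Repeated squaring: 51^2≡14, 51^4≡196, 51^8≡9, 51^16≡81, 51^32≡193 (mod 199).
51^50 = 51^(32+16+2) ≡ 161 (mod 199).
Check: 161² = 25921 ≡ 51 (mod 199). The two roots are 38 and 161.

38, 161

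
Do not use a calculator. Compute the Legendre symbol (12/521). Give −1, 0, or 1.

Pull out 2^2: since 521 ≡ 1 (mod 8), (2/521) = +1, so (2/521)^2 = +1.
Reciprocity: 3 ≡ 3 and 521 ≡ 1 (mod 4), so (3/521) = +(521/3).
Reduce top mod 3: now compute (2/3).
Pull out 2: since 3 ≡ 3 (mod 8), (2/3) = -1.
Reached (1/3) = 1. Collecting the sign flips along the way, the symbol is -1.

-1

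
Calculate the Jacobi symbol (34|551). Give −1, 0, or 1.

-1

Pull out 2: since 551 ≡ 7 (mod 8), (2/551) = +1.
Reciprocity: 17 ≡ 1 and 551 ≡ 3 (mod 4), so (17/551) = +(551/17).
Reduce top mod 17: now compute (7/17).
Reciprocity: 7 ≡ 3 and 17 ≡ 1 (mod 4), so (7/17) = +(17/7).
Reduce top mod 7: now compute (3/7).
Reciprocity: 3 ≡ 3 and 7 ≡ 3 (mod 4), so (3/7) = −(7/3).
Reduce top mod 3: now compute (1/3).
Reached (1/3) = 1. Collecting the sign flips along the way, the symbol is -1.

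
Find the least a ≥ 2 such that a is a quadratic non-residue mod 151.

(2/151) = +1, so 2 is a residue.
(3/151) = −1, so 3 is the smallest positive non-residue mod 151.

3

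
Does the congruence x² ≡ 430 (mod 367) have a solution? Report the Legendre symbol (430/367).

First reduce: 430 ≡ 63 (mod 367).
Reciprocity: 63 ≡ 3 and 367 ≡ 3 (mod 4), so (63/367) = −(367/63).
Reduce top mod 63: now compute (52/63).
Pull out 2^2: since 63 ≡ 7 (mod 8), (2/63) = +1, so (2/63)^2 = +1.
Reciprocity: 13 ≡ 1 and 63 ≡ 3 (mod 4), so (13/63) = +(63/13).
Reduce top mod 13: now compute (11/13).
Reciprocity: 11 ≡ 3 and 13 ≡ 1 (mod 4), so (11/13) = +(13/11).
Reduce top mod 11: now compute (2/11).
Pull out 2: since 11 ≡ 3 (mod 8), (2/11) = -1.
Reached (1/11) = 1. Collecting the sign flips along the way, the symbol is +1.

1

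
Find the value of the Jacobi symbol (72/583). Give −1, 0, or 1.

1

Pull out 2^3: since 583 ≡ 7 (mod 8), (2/583) = +1, so (2/583)^3 = +1.
Reciprocity: 9 ≡ 1 and 583 ≡ 3 (mod 4), so (9/583) = +(583/9).
Reduce top mod 9: now compute (7/9).
Reciprocity: 7 ≡ 3 and 9 ≡ 1 (mod 4), so (7/9) = +(9/7).
Reduce top mod 7: now compute (2/7).
Pull out 2: since 7 ≡ 7 (mod 8), (2/7) = +1.
Reached (1/7) = 1. Collecting the sign flips along the way, the symbol is +1.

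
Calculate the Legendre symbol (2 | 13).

-1

Pull out 2: since 13 ≡ 5 (mod 8), (2/13) = -1.
Reached (1/13) = 1. Collecting the sign flips along the way, the symbol is -1.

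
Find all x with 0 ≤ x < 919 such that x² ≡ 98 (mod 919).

44, 875

Since 919 ≡ 3 (mod 4), a square root of 98 is 98^((919+1)/4) = 98^230 mod 919.
Repeated squaring: 98^2≡414, 98^4≡462, 98^8≡236, 98^16≡556, 98^32≡352, 98^64≡758, 98^128≡189 (mod 919).
98^230 = 98^(128+64+32+4+2) ≡ 44 (mod 919).
Check: 44² = 1936 ≡ 98 (mod 919). The two roots are 44 and 875.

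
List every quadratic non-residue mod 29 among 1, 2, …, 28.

2, 3, 8, 10, 11, 12, 14, 15, 17, 18, 19, 21, 26, 27

Square k = 1,…,14 (k and 29−k give the same square):
1²=1, 2²=4, 3²=9, 4²=16, 5²=25, 6²≡7, 7²≡20, 8²≡6, 9²≡23, 10²≡13, 11²≡5, 12²≡28, 13²≡24, 14²≡22 (mod 29).
The residues are {1, 4, 5, 6, 7, 9, 13, 16, 20, 22, 23, 24, 25, 28}; the non-residues are the remaining 14 nonzero classes.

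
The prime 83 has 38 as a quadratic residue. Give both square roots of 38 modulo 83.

Since 83 ≡ 3 (mod 4), a square root of 38 is 38^((83+1)/4) = 38^21 mod 83.
Repeated squaring: 38^2≡33, 38^4≡10, 38^8≡17, 38^16≡40 (mod 83).
38^21 = 38^(16+4+1) ≡ 11 (mod 83).
Check: 11² = 121 ≡ 38 (mod 83). The two roots are 11 and 72.

11, 72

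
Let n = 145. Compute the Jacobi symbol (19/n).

-1

Reciprocity: 19 ≡ 3 and 145 ≡ 1 (mod 4), so (19/145) = +(145/19).
Reduce top mod 19: now compute (12/19).
Pull out 2^2: since 19 ≡ 3 (mod 8), (2/19) = -1, so (2/19)^2 = +1.
Reciprocity: 3 ≡ 3 and 19 ≡ 3 (mod 4), so (3/19) = −(19/3).
Reduce top mod 3: now compute (1/3).
Reached (1/3) = 1. Collecting the sign flips along the way, the symbol is -1.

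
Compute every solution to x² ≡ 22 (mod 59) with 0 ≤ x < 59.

9, 50

Since 59 ≡ 3 (mod 4), a square root of 22 is 22^((59+1)/4) = 22^15 mod 59.
Repeated squaring: 22^2≡12, 22^4≡26, 22^8≡27 (mod 59).
22^15 = 22^(8+4+2+1) ≡ 9 (mod 59).
Check: 9² = 81 ≡ 22 (mod 59). The two roots are 9 and 50.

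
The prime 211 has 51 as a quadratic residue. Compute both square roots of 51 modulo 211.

85, 126

Since 211 ≡ 3 (mod 4), a square root of 51 is 51^((211+1)/4) = 51^53 mod 211.
Repeated squaring: 51^2≡69, 51^4≡119, 51^8≡24, 51^16≡154, 51^32≡84 (mod 211).
51^53 = 51^(32+16+4+1) ≡ 126 (mod 211).
Check: 126² = 15876 ≡ 51 (mod 211). The two roots are 85 and 126.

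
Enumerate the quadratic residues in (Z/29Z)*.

1, 4, 5, 6, 7, 9, 13, 16, 20, 22, 23, 24, 25, 28

Square k = 1,…,14 (k and 29−k give the same square):
1²=1, 2²=4, 3²=9, 4²=16, 5²=25, 6²≡7, 7²≡20, 8²≡6, 9²≡23, 10²≡13, 11²≡5, 12²≡28, 13²≡24, 14²≡22 (mod 29).
So the quadratic residues mod 29 are {1, 4, 5, 6, 7, 9, 13, 16, 20, 22, 23, 24, 25, 28}.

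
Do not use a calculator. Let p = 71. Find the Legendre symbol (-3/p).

First reduce: -3 ≡ 68 (mod 71).
Pull out 2^2: since 71 ≡ 7 (mod 8), (2/71) = +1, so (2/71)^2 = +1.
Reciprocity: 17 ≡ 1 and 71 ≡ 3 (mod 4), so (17/71) = +(71/17).
Reduce top mod 17: now compute (3/17).
Reciprocity: 3 ≡ 3 and 17 ≡ 1 (mod 4), so (3/17) = +(17/3).
Reduce top mod 3: now compute (2/3).
Pull out 2: since 3 ≡ 3 (mod 8), (2/3) = -1.
Reached (1/3) = 1. Collecting the sign flips along the way, the symbol is -1.

-1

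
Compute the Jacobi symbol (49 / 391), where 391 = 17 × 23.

1

Reciprocity: 49 ≡ 1 and 391 ≡ 3 (mod 4), so (49/391) = +(391/49).
Reduce top mod 49: now compute (48/49).
Pull out 2^4: since 49 ≡ 1 (mod 8), (2/49) = +1, so (2/49)^4 = +1.
Reciprocity: 3 ≡ 3 and 49 ≡ 1 (mod 4), so (3/49) = +(49/3).
Reduce top mod 3: now compute (1/3).
Reached (1/3) = 1. Collecting the sign flips along the way, the symbol is +1.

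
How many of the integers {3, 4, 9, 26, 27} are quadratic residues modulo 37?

(3/37) = +1 → QR.
(4/37) = +1 → QR.
(9/37) = +1 → QR.
(26/37) = +1 → QR.
(27/37) = +1 → QR.
Total quadratic residues among the 5: 5.

5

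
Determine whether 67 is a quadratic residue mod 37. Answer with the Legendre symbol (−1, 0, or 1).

1

Euler's criterion: (67/37) ≡ 30^18 (mod 37).
30^2 ≡ 12 (mod 37)
30^4 ≡ 33 (mod 37)
30^8 ≡ 16 (mod 37)
30^16 ≡ 34 (mod 37)
30^18 = 30^(16+2) ≡ 1 (mod 37).
Result is 1, so (67/37) = 1.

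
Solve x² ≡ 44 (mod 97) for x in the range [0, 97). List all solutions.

97 ≡ 1 (mod 4), so we find a root by search.
Trying successive values, 23² = 529 ≡ 44 (mod 97). The other root is 97 − 23 = 74.

23, 74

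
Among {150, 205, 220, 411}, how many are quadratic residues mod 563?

(150/563) = -1 → non-residue.
(205/563) = +1 → QR.
(220/563) = -1 → non-residue.
(411/563) = +1 → QR.
Total quadratic residues among the 4: 2.

2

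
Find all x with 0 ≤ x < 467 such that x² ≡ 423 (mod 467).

Since 467 ≡ 3 (mod 4), a square root of 423 is 423^((467+1)/4) = 423^117 mod 467.
Repeated squaring: 423^2≡68, 423^4≡421, 423^8≡248, 423^16≡327, 423^32≡453, 423^64≡196 (mod 467).
423^117 = 423^(64+32+16+4+1) ≡ 251 (mod 467).
Check: 251² = 63001 ≡ 423 (mod 467). The two roots are 216 and 251.

216, 251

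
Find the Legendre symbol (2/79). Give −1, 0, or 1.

1

Pull out 2: since 79 ≡ 7 (mod 8), (2/79) = +1.
Reached (1/79) = 1. Collecting the sign flips along the way, the symbol is +1.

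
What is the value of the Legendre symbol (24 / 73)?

1

Pull out 2^3: since 73 ≡ 1 (mod 8), (2/73) = +1, so (2/73)^3 = +1.
Reciprocity: 3 ≡ 3 and 73 ≡ 1 (mod 4), so (3/73) = +(73/3).
Reduce top mod 3: now compute (1/3).
Reached (1/3) = 1. Collecting the sign flips along the way, the symbol is +1.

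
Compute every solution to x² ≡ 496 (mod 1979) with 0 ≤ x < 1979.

945, 1034

Since 1979 ≡ 3 (mod 4), a square root of 496 is 496^((1979+1)/4) = 496^495 mod 1979.
Repeated squaring: 496^2≡620, 496^4≡474, 496^8≡1049, 496^16≡77, 496^32≡1971, 496^64≡64, 496^128≡138, 496^256≡1233 (mod 1979).
496^495 = 496^(256+128+64+32+8+4+2+1) ≡ 945 (mod 1979).
Check: 945² = 893025 ≡ 496 (mod 1979). The two roots are 945 and 1034.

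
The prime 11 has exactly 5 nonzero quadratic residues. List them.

Square k = 1,…,5 (k and 11−k give the same square):
1²=1, 2²=4, 3²=9, 4²≡5, 5²≡3 (mod 11).
So the quadratic residues mod 11 are {1, 3, 4, 5, 9}.

1,3,4,5,9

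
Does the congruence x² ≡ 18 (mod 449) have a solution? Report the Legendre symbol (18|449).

1

Pull out 2: since 449 ≡ 1 (mod 8), (2/449) = +1.
Reciprocity: 9 ≡ 1 and 449 ≡ 1 (mod 4), so (9/449) = +(449/9).
Reduce top mod 9: now compute (8/9).
Pull out 2^3: since 9 ≡ 1 (mod 8), (2/9) = +1, so (2/9)^3 = +1.
Reached (1/9) = 1. Collecting the sign flips along the way, the symbol is +1.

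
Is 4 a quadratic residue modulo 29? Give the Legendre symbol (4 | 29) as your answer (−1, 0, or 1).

1

Euler's criterion: (4/29) ≡ 4^14 (mod 29).
4^2 ≡ 16 (mod 29)
4^4 ≡ 24 (mod 29)
4^8 ≡ 25 (mod 29)
4^14 = 4^(8+4+2) ≡ 1 (mod 29).
Result is 1, so (4/29) = 1.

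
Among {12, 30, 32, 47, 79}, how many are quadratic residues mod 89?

(12/89) = -1 → non-residue.
(30/89) = -1 → non-residue.
(32/89) = +1 → QR.
(47/89) = +1 → QR.
(79/89) = +1 → QR.
Total quadratic residues among the 5: 3.

3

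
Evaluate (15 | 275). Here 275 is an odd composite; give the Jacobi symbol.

Reciprocity: 15 ≡ 3 and 275 ≡ 3 (mod 4), so (15/275) = −(275/15).
Reduce top mod 15: now compute (5/15).
Reciprocity: 5 ≡ 1 and 15 ≡ 3 (mod 4), so (5/15) = +(15/5).
Reduce top mod 5: now compute (0/5).
Top reduces to 0: gcd > 1, so the symbol is 0.

0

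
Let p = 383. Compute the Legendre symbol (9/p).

Euler's criterion: (9/383) ≡ 9^191 (mod 383).
9^2 ≡ 81 (mod 383)
9^4 ≡ 50 (mod 383)
9^8 ≡ 202 (mod 383)
9^16 ≡ 206 (mod 383)
9^32 ≡ 306 (mod 383)
9^64 ≡ 184 (mod 383)
9^128 ≡ 152 (mod 383)
9^191 = 9^(128+32+16+8+4+2+1) ≡ 1 (mod 383).
Result is 1, so (9/383) = 1.

1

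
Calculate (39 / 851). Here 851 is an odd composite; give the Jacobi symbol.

-1

Reciprocity: 39 ≡ 3 and 851 ≡ 3 (mod 4), so (39/851) = −(851/39).
Reduce top mod 39: now compute (32/39).
Pull out 2^5: since 39 ≡ 7 (mod 8), (2/39) = +1, so (2/39)^5 = +1.
Reached (1/39) = 1. Collecting the sign flips along the way, the symbol is -1.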